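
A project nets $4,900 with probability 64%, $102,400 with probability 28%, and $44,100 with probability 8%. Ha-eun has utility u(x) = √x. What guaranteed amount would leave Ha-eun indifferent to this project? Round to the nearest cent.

$22,861.44

E[u] = 0.64·√4900 + 0.28·√102400 + 0.08·√44100 = 0.64·70 + 0.28·320 + 0.08·210 = 151.2
CE = (151.2)² = 22861.44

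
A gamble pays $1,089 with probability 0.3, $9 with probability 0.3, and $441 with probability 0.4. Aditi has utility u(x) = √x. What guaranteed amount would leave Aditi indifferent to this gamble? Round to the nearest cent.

$368.64

E[u] = 0.3·√1089 + 0.3·√9 + 0.4·√441 = 0.3·33 + 0.3·3 + 0.4·21 = 19.2
CE = (19.2)² = 368.64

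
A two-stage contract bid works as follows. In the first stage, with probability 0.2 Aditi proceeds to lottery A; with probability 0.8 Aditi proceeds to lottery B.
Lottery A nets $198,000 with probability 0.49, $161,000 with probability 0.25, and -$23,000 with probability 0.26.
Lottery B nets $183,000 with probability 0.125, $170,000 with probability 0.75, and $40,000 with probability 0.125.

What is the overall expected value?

$150,558

EV(A) = 0.49 × 198000 + 0.25 × 161000 + 0.26 × (-23000) = 97020 + 40250 − 5980 = 131290
EV(B) = 0.125 × 183000 + 0.75 × 170000 + 0.125 × 40000 = 22875 + 127500 + 5000 = 155375
Overall = 0.2 × 131290 + 0.8 × 155375 = 26258 + 124300 = 150558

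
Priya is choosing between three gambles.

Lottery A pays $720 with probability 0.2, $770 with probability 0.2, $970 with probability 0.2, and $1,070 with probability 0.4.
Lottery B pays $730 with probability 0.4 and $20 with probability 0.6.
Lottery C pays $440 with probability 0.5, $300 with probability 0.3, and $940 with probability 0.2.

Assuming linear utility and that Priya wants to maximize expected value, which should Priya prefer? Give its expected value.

Lottery A ($920)

Lottery A = 0.2 × 720 + 0.2 × 770 + 0.2 × 970 + 0.4 × 1070 = 144 + 154 + 194 + 428 = 920
Lottery B = 0.4 × 730 + 0.6 × 20 = 292 + 12 = 304
Lottery C = 0.5 × 440 + 0.3 × 300 + 0.2 × 940 = 220 + 90 + 188 = 498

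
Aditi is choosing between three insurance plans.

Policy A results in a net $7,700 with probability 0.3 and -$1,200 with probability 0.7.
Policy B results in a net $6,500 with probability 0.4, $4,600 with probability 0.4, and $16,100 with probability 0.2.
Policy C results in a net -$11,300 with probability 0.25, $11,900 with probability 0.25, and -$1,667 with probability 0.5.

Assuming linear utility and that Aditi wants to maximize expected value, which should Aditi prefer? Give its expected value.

Policy B ($7,660)

Policy A = 0.3 × 7700 + 0.7 × (-1200) = 2310 − 840 = 1470
Policy B = 0.4 × 6500 + 0.4 × 4600 + 0.2 × 16100 = 2600 + 1840 + 3220 = 7660
Policy C = 0.25 × (-11300) + 0.25 × 11900 + 0.5 × (-1667) = -2825 + 2975 − 833.5 = -683.5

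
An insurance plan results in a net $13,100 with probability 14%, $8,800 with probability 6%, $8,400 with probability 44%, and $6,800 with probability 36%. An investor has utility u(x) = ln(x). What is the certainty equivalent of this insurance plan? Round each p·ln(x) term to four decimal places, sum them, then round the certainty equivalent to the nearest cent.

$8,308.21

E[u] = 0.14·ln(13100) + 0.06·ln(8800) + 0.44·ln(8400) + 0.36·ln(6800) = 1.3273 + 0.5450 + 3.9758 + 3.1769 = 9.0250
CE = e^9.0250 ≈ 8308.21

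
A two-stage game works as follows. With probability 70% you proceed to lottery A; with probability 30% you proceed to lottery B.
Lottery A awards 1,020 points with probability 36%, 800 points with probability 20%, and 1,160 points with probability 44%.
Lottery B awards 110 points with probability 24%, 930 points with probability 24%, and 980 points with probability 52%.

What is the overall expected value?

EV(A) = 0.36 × 1020 + 0.2 × 800 + 0.44 × 1160 = 367.2 + 160 + 510.4 = 1037.6
EV(B) = 0.24 × 110 + 0.24 × 930 + 0.52 × 980 = 26.4 + 223.2 + 509.6 = 759.2
Overall = 0.7 × 1037.6 + 0.3 × 759.2 = 726.32 + 227.76 = 954.08

954.08 points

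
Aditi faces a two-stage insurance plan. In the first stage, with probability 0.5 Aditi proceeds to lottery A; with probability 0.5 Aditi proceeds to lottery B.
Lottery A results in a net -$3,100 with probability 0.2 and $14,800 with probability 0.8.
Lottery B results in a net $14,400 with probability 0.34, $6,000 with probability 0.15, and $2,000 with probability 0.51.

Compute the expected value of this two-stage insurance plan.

$9,018

EV(A) = 0.2 × (-3100) + 0.8 × 14800 = -620 + 11840 = 11220
EV(B) = 0.34 × 14400 + 0.15 × 6000 + 0.51 × 2000 = 4896 + 900 + 1020 = 6816
Overall = 0.5 × 11220 + 0.5 × 6816 = 5610 + 3408 = 9018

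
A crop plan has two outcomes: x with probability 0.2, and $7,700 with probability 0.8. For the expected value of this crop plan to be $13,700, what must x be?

x = $37,700

0.2·x + 0.8·7700 = 13700
0.2·x = 13700 − 6160 = 7540
x = 7540 / 0.2 = 37700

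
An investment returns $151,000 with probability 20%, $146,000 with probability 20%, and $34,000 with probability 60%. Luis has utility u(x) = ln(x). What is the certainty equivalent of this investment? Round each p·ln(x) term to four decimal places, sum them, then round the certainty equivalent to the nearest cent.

$61,316.24

E[u] = 0.2·ln(151000) + 0.2·ln(146000) + 0.6·ln(34000) = 2.3850 + 2.3783 + 6.2605 = 11.0238
CE = e^11.0238 ≈ 61316.24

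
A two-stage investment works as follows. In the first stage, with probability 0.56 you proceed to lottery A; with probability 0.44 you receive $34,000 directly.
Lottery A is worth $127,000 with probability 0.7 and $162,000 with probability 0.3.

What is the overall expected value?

EV(A) = 0.7 × 127000 + 0.3 × 162000 = 88900 + 48600 = 137500
Branch B: 34000 (certain)
Overall = 0.56 × 137500 + 0.44 × 34000 = 77000 + 14960 = 91960

$91,960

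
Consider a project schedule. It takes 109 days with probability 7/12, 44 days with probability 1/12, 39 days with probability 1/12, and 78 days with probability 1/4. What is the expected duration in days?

EV = 7/12 × 109 + 1/12 × 44 + 1/12 × 39 + 1/4 × 78 = 63.5833 + 3.6667 + 3.25 + 19.5 = 90

90 days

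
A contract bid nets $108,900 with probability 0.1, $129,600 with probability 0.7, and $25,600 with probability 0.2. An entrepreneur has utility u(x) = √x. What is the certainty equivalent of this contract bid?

E[u] = 0.1·√108900 + 0.7·√129600 + 0.2·√25600 = 0.1·330 + 0.7·360 + 0.2·160 = 317
CE = (317)² = 100489

$100,489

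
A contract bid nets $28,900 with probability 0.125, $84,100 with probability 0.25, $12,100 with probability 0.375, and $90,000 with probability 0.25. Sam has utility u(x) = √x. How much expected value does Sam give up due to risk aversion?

$7,575

E[u] = 0.125·√28900 + 0.25·√84100 + 0.375·√12100 + 0.25·√90000 = 0.125·170 + 0.25·290 + 0.375·110 + 0.25·300 = 210
CE = (210)² = 44100
Risk premium = EV − CE = 51675 − 44100 = 7575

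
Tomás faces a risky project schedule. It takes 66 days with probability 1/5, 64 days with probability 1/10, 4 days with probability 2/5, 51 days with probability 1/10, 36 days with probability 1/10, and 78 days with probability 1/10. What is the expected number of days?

37.7 days

EV = 1/5 × 66 + 1/10 × 64 + 2/5 × 4 + 1/10 × 51 + 1/10 × 36 + 1/10 × 78 = 13.2 + 6.4 + 1.6 + 5.1 + 3.6 + 7.8 = 37.7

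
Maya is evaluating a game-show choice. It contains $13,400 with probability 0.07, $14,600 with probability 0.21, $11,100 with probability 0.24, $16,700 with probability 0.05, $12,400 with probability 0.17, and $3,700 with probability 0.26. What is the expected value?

EV = 0.07 × 13400 + 0.21 × 14600 + 0.24 × 11100 + 0.05 × 16700 + 0.17 × 12400 + 0.26 × 3700 = 938 + 3066 + 2664 + 835 + 2108 + 962 = 10573

$10,573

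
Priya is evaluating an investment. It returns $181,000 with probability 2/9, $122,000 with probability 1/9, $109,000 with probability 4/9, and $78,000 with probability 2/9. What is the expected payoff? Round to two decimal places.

EV = 2/9 × 181000 + 1/9 × 122000 + 4/9 × 109000 + 2/9 × 78000 = 40222.2222 + 13555.5556 + 48444.4444 + 17333.3333 = 119555.5556

$119,555.56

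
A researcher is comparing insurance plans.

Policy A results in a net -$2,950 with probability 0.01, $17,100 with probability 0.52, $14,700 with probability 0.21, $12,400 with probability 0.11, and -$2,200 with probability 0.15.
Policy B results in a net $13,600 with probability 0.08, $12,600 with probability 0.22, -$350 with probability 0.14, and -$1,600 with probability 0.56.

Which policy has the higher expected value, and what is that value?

Policy A ($12,983.50)

Policy A = 0.01 × (-2950) + 0.52 × 17100 + 0.21 × 14700 + 0.11 × 12400 + 0.15 × (-2200) = -29.5 + 8892 + 3087 + 1364 − 330 = 12983.5
Policy B = 0.08 × 13600 + 0.22 × 12600 + 0.14 × (-350) + 0.56 × (-1600) = 1088 + 2772 − 49 − 896 = 2915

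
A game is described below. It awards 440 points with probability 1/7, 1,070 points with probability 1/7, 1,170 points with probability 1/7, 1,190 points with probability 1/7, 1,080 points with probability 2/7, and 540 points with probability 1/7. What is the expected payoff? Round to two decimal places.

EV = 1/7 × 440 + 1/7 × 1070 + 1/7 × 1170 + 1/7 × 1190 + 2/7 × 1080 + 1/7 × 540 = 62.8571 + 152.8571 + 167.1429 + 170 + 308.5714 + 77.1429 = 938.5714

938.57 points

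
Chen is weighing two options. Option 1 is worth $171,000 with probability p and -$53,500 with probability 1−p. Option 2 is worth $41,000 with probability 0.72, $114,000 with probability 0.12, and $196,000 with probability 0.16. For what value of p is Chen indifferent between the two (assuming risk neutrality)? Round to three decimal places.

p = 0.570

EV(Option 2) = 0.72 × 41000 + 0.12 × 114000 + 0.16 × 196000 = 29520 + 13680 + 31360 = 74560
p·171000 + (1−p)·(-53500) = 74560
224500p − 53500 = 74560
p = (74560 + 53500) / 224500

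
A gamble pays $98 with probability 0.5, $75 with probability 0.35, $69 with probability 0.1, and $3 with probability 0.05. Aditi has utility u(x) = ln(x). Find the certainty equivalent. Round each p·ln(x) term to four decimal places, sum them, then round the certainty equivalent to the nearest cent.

E[u] = 0.5·ln(98) + 0.35·ln(75) + 0.1·ln(69) + 0.05·ln(3) = 2.2925 + 1.5111 + 0.4234 + 0.0549 = 4.2819
CE = e^4.2819 ≈ 72.38

$72.38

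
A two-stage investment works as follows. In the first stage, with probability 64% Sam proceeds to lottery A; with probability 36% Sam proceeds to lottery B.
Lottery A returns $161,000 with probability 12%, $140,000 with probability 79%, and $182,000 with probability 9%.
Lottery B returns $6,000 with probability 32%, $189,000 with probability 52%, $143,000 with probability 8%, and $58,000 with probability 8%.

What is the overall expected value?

$135,492.80

EV(A) = 0.12 × 161000 + 0.79 × 140000 + 0.09 × 182000 = 19320 + 110600 + 16380 = 146300
EV(B) = 0.32 × 6000 + 0.52 × 189000 + 0.08 × 143000 + 0.08 × 58000 = 1920 + 98280 + 11440 + 4640 = 116280
Overall = 0.64 × 146300 + 0.36 × 116280 = 93632 + 41860.8 = 135492.8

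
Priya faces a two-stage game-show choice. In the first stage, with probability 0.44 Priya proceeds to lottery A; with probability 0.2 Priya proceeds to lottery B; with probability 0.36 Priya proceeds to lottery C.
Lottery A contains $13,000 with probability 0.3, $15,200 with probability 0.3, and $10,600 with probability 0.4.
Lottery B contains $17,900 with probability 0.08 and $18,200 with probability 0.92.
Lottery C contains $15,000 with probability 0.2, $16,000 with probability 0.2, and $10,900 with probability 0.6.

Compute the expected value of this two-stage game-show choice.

EV(A) = 0.3 × 13000 + 0.3 × 15200 + 0.4 × 10600 = 3900 + 4560 + 4240 = 12700
EV(B) = 0.08 × 17900 + 0.92 × 18200 = 1432 + 16744 = 18176
EV(C) = 0.2 × 15000 + 0.2 × 16000 + 0.6 × 10900 = 3000 + 3200 + 6540 = 12740
Overall = 0.44 × 12700 + 0.2 × 18176 + 0.36 × 12740 = 5588 + 3635.2 + 4586.4 = 13809.6

$13,809.60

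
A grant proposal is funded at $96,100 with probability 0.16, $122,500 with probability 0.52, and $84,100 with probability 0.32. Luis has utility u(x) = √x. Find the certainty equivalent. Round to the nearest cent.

$105,235.36

E[u] = 0.16·√96100 + 0.52·√122500 + 0.32·√84100 = 0.16·310 + 0.52·350 + 0.32·290 = 324.4
CE = (324.4)² = 105235.36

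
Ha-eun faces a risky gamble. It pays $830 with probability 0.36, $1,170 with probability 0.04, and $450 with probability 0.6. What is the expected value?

EV = 0.36 × 830 + 0.04 × 1170 + 0.6 × 450 = 298.8 + 46.8 + 270 = 615.6

$615.60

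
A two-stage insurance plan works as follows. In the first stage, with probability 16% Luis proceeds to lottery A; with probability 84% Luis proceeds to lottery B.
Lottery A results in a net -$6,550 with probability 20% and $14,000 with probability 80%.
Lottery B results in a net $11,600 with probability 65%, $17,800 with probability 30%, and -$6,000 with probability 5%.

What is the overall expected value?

$12,149.60

EV(A) = 0.2 × (-6550) + 0.8 × 14000 = -1310 + 11200 = 9890
EV(B) = 0.65 × 11600 + 0.3 × 17800 + 0.05 × (-6000) = 7540 + 5340 − 300 = 12580
Overall = 0.16 × 9890 + 0.84 × 12580 = 1582.4 + 10567.2 = 12149.6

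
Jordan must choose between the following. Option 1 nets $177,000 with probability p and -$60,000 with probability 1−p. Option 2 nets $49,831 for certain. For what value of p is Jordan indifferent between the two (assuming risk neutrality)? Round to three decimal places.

p = 0.463

p·177000 + (1−p)·(-60000) = 49831
237000p − 60000 = 49831
p = (49831 + 60000) / 237000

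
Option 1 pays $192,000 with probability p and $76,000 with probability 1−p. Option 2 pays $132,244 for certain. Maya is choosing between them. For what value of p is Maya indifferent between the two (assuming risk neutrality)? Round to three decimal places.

p·192000 + (1−p)·76000 = 132244
116000p + 76000 = 132244
p = (132244 − 76000) / 116000

p = 0.485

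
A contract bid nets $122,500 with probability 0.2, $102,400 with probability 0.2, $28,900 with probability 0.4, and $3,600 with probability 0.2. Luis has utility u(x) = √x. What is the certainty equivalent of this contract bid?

E[u] = 0.2·√122500 + 0.2·√102400 + 0.4·√28900 + 0.2·√3600 = 0.2·350 + 0.2·320 + 0.4·170 + 0.2·60 = 214
CE = (214)² = 45796

$45,796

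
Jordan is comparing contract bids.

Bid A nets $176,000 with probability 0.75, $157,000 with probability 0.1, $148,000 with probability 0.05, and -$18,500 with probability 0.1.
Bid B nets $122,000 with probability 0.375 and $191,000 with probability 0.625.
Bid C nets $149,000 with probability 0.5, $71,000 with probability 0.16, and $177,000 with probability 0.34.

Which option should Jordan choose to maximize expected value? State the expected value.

Bid A = 0.75 × 176000 + 0.1 × 157000 + 0.05 × 148000 + 0.1 × (-18500) = 132000 + 15700 + 7400 − 1850 = 153250
Bid B = 0.375 × 122000 + 0.625 × 191000 = 45750 + 119375 = 165125
Bid C = 0.5 × 149000 + 0.16 × 71000 + 0.34 × 177000 = 74500 + 11360 + 60180 = 146040

Bid B ($165,125)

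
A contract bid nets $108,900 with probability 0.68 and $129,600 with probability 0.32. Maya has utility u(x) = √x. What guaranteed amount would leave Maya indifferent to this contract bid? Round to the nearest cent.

E[u] = 0.68·√108900 + 0.32·√129600 = 0.68·330 + 0.32·360 = 339.6
CE = (339.6)² = 115328.16

$115,328.16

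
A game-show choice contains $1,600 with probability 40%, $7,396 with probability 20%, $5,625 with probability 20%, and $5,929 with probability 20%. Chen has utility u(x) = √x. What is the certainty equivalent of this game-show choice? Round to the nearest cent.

$4,044.96

E[u] = 0.4·√1600 + 0.2·√7396 + 0.2·√5625 + 0.2·√5929 = 0.4·40 + 0.2·86 + 0.2·75 + 0.2·77 = 63.6
CE = (63.6)² = 4044.96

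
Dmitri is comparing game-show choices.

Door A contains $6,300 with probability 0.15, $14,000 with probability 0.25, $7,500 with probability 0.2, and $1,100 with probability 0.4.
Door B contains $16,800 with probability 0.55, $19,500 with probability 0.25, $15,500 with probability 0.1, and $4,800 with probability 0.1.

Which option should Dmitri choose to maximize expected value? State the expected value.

Door A = 0.15 × 6300 + 0.25 × 14000 + 0.2 × 7500 + 0.4 × 1100 = 945 + 3500 + 1500 + 440 = 6385
Door B = 0.55 × 16800 + 0.25 × 19500 + 0.1 × 15500 + 0.1 × 4800 = 9240 + 4875 + 1550 + 480 = 16145

Door B ($16,145)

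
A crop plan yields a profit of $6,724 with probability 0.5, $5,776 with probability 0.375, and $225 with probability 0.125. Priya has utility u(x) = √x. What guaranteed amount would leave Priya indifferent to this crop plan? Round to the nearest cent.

E[u] = 0.5·√6724 + 0.375·√5776 + 0.125·√225 = 0.5·82 + 0.375·76 + 0.125·15 = 71.375
CE = (71.375)² = 5094.390625

$5,094.39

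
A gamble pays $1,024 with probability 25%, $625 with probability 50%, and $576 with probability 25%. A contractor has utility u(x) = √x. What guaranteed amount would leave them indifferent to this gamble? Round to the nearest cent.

E[u] = 0.25·√1024 + 0.5·√625 + 0.25·√576 = 0.25·32 + 0.5·25 + 0.25·24 = 26.5
CE = (26.5)² = 702.25

$702.25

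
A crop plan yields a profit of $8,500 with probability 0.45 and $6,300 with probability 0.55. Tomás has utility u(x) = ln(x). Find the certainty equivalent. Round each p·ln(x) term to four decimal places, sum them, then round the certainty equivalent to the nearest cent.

E[u] = 0.45·ln(8500) + 0.55·ln(6300) = 4.0715 + 4.8116 = 8.8831
CE = e^8.8831 ≈ 7209.10

$7,209.10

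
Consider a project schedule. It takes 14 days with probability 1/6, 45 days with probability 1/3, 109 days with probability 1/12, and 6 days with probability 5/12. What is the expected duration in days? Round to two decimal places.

28.92 days

EV = 1/6 × 14 + 1/3 × 45 + 1/12 × 109 + 5/12 × 6 = 2.3333 + 15 + 9.0833 + 2.5 = 28.9167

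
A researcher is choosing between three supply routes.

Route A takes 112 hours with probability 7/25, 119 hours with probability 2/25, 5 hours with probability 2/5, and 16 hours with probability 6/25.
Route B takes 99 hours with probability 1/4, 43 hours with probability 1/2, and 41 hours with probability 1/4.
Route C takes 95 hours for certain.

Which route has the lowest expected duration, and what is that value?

Route A = 7/25 × 112 + 2/25 × 119 + 2/5 × 5 + 6/25 × 16 = 31.36 + 9.52 + 2 + 3.84 = 46.72
Route B = 1/4 × 99 + 1/2 × 43 + 1/4 × 41 = 24.75 + 21.5 + 10.25 = 56.5
Route C: 95 (certain)

Route A (46.72 hours)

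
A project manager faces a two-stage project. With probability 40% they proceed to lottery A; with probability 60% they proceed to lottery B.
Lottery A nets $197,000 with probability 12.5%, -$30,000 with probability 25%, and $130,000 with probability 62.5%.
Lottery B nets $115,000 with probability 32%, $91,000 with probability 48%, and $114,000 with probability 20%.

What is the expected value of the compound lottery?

$101,318

EV(A) = 0.125 × 197000 + 0.25 × (-30000) + 0.625 × 130000 = 24625 − 7500 + 81250 = 98375
EV(B) = 0.32 × 115000 + 0.48 × 91000 + 0.2 × 114000 = 36800 + 43680 + 22800 = 103280
Overall = 0.4 × 98375 + 0.6 × 103280 = 39350 + 61968 = 101318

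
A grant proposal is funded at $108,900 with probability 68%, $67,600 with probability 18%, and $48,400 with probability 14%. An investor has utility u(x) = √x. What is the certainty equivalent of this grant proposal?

E[u] = 0.68·√108900 + 0.18·√67600 + 0.14·√48400 = 0.68·330 + 0.18·260 + 0.14·220 = 302
CE = (302)² = 91204

$91,204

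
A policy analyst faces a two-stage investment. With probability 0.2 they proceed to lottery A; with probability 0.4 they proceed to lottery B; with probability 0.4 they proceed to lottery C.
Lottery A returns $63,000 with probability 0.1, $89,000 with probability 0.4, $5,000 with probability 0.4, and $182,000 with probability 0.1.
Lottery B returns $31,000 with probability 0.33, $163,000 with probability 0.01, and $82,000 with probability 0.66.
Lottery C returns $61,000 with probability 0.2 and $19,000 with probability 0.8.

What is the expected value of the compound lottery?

EV(A) = 0.1 × 63000 + 0.4 × 89000 + 0.4 × 5000 + 0.1 × 182000 = 6300 + 35600 + 2000 + 18200 = 62100
EV(B) = 0.33 × 31000 + 0.01 × 163000 + 0.66 × 82000 = 10230 + 1630 + 54120 = 65980
EV(C) = 0.2 × 61000 + 0.8 × 19000 = 12200 + 15200 = 27400
Overall = 0.2 × 62100 + 0.4 × 65980 + 0.4 × 27400 = 12420 + 26392 + 10960 = 49772

$49,772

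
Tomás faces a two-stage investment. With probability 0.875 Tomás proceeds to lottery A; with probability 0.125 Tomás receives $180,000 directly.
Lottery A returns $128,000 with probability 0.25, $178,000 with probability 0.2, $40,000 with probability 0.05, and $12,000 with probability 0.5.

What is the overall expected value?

$88,650

EV(A) = 0.25 × 128000 + 0.2 × 178000 + 0.05 × 40000 + 0.5 × 12000 = 32000 + 35600 + 2000 + 6000 = 75600
Branch B: 180000 (certain)
Overall = 0.875 × 75600 + 0.125 × 180000 = 66150 + 22500 = 88650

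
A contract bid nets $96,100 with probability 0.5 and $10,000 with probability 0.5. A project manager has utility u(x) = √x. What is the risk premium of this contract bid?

$11,025

E[u] = 0.5·√96100 + 0.5·√10000 = 0.5·310 + 0.5·100 = 205
CE = (205)² = 42025
Risk premium = EV − CE = 53050 − 42025 = 11025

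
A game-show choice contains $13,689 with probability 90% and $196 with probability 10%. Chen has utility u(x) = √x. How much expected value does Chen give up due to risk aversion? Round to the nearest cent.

$954.81

E[u] = 0.9·√13689 + 0.1·√196 = 0.9·117 + 0.1·14 = 106.7
CE = (106.7)² = 11384.89
Risk premium = EV − CE = 12339.7 − 11384.89 = 954.81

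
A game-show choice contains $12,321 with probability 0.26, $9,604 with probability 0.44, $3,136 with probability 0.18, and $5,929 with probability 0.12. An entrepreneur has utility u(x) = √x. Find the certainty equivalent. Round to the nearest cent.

E[u] = 0.26·√12321 + 0.44·√9604 + 0.18·√3136 + 0.12·√5929 = 0.26·111 + 0.44·98 + 0.18·56 + 0.12·77 = 91.3
CE = (91.3)² = 8335.69

$8,335.69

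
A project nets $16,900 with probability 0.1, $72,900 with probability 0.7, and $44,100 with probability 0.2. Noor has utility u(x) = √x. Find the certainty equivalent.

E[u] = 0.1·√16900 + 0.7·√72900 + 0.2·√44100 = 0.1·130 + 0.7·270 + 0.2·210 = 244
CE = (244)² = 59536

$59,536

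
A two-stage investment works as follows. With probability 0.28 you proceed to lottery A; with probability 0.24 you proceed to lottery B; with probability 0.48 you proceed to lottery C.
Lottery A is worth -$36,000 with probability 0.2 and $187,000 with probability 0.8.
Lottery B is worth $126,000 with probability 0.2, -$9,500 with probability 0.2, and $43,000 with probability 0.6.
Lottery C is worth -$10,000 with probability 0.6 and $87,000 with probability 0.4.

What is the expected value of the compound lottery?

EV(A) = 0.2 × (-36000) + 0.8 × 187000 = -7200 + 149600 = 142400
EV(B) = 0.2 × 126000 + 0.2 × (-9500) + 0.6 × 43000 = 25200 − 1900 + 25800 = 49100
EV(C) = 0.6 × (-10000) + 0.4 × 87000 = -6000 + 34800 = 28800
Overall = 0.28 × 142400 + 0.24 × 49100 + 0.48 × 28800 = 39872 + 11784 + 13824 = 65480

$65,480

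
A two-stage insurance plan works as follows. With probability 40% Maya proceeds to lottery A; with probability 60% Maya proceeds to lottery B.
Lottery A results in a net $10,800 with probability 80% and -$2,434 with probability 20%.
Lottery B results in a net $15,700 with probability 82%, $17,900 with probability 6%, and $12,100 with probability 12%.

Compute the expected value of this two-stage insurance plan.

EV(A) = 0.8 × 10800 + 0.2 × (-2434) = 8640 − 486.8 = 8153.2
EV(B) = 0.82 × 15700 + 0.06 × 17900 + 0.12 × 12100 = 12874 + 1074 + 1452 = 15400
Overall = 0.4 × 8153.2 + 0.6 × 15400 = 3261.28 + 9240 = 12501.28

$12,501.28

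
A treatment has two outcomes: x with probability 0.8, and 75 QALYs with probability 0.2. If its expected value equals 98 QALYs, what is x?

0.8·x + 0.2·75 = 98
0.8·x = 98 − 15 = 83
x = 83 / 0.8 = 103.75

x = 103.75 QALYs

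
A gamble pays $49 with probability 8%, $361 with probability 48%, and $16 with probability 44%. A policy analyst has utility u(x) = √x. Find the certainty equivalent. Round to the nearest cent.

E[u] = 0.08·√49 + 0.48·√361 + 0.44·√16 = 0.08·7 + 0.48·19 + 0.44·4 = 11.44
CE = (11.44)² = 130.8736

$130.87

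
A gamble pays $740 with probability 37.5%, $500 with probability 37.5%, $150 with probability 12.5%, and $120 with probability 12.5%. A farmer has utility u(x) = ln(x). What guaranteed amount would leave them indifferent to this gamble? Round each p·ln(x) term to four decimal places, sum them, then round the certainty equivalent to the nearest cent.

E[u] = 0.375·ln(740) + 0.375·ln(500) + 0.125·ln(150) + 0.125·ln(120) = 2.4775 + 2.3305 + 0.6263 + 0.5984 = 6.0327
CE = e^6.0327 ≈ 416.84

$416.84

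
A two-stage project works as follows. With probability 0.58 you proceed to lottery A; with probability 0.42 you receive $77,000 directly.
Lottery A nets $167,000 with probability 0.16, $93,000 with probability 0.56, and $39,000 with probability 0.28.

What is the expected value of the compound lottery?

$84,377.60

EV(A) = 0.16 × 167000 + 0.56 × 93000 + 0.28 × 39000 = 26720 + 52080 + 10920 = 89720
Branch B: 77000 (certain)
Overall = 0.58 × 89720 + 0.42 × 77000 = 52037.6 + 32340 = 84377.6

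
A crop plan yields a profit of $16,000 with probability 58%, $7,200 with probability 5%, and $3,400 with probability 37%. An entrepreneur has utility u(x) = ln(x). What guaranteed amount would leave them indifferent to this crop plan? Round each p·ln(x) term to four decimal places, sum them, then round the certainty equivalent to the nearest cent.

E[u] = 0.58·ln(16000) + 0.05·ln(7200) + 0.37·ln(3400) = 5.6146 + 0.4441 + 3.0087 = 9.0674
CE = e^9.0674 ≈ 8668.06

$8,668.06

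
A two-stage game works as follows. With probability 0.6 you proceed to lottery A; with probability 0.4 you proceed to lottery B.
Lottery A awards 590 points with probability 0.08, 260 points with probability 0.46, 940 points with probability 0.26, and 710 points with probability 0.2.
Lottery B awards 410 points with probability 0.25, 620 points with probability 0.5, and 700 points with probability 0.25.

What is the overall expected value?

566.92 points

EV(A) = 0.08 × 590 + 0.46 × 260 + 0.26 × 940 + 0.2 × 710 = 47.2 + 119.6 + 244.4 + 142 = 553.2
EV(B) = 0.25 × 410 + 0.5 × 620 + 0.25 × 700 = 102.5 + 310 + 175 = 587.5
Overall = 0.6 × 553.2 + 0.4 × 587.5 = 331.92 + 235 = 566.92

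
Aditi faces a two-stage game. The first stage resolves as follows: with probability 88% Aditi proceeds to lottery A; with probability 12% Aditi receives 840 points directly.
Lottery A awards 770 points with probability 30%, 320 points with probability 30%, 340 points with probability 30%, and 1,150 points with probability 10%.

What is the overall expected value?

579.52 points

EV(A) = 0.3 × 770 + 0.3 × 320 + 0.3 × 340 + 0.1 × 1150 = 231 + 96 + 102 + 115 = 544
Branch B: 840 (certain)
Overall = 0.88 × 544 + 0.12 × 840 = 478.72 + 100.8 = 579.52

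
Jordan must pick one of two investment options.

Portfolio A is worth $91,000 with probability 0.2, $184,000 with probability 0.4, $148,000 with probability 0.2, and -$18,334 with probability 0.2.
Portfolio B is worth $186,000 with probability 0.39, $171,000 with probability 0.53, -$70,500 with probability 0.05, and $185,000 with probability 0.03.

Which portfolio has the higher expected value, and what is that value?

Portfolio B ($165,195)

Portfolio A = 0.2 × 91000 + 0.4 × 184000 + 0.2 × 148000 + 0.2 × (-18334) = 18200 + 73600 + 29600 − 3666.8 = 117733.2
Portfolio B = 0.39 × 186000 + 0.53 × 171000 + 0.05 × (-70500) + 0.03 × 185000 = 72540 + 90630 − 3525 + 5550 = 165195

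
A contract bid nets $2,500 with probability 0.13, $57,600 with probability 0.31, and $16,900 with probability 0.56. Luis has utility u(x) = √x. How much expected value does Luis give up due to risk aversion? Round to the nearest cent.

E[u] = 0.13·√2500 + 0.31·√57600 + 0.56·√16900 = 0.13·50 + 0.31·240 + 0.56·130 = 153.7
CE = (153.7)² = 23623.69
Risk premium = EV − CE = 27645 − 23623.69 = 4021.31

$4,021.31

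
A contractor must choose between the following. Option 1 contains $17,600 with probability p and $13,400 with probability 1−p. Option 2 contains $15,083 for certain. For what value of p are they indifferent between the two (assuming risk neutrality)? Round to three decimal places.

p = 0.401

p·17600 + (1−p)·13400 = 15083
4200p + 13400 = 15083
p = (15083 − 13400) / 4200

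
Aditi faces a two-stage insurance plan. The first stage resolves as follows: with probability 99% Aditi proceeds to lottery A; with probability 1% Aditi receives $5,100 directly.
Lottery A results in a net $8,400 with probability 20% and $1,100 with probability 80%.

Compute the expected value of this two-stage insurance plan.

$2,585.40

EV(A) = 0.2 × 8400 + 0.8 × 1100 = 1680 + 880 = 2560
Branch B: 5100 (certain)
Overall = 0.99 × 2560 + 0.01 × 5100 = 2534.4 + 51 = 2585.4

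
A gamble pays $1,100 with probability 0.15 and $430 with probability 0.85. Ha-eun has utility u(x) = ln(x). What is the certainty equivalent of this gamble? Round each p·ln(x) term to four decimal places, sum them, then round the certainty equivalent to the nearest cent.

$495.07

E[u] = 0.15·ln(1100) + 0.85·ln(430) = 1.0505 + 5.1542 = 6.2047
CE = e^6.2047 ≈ 495.07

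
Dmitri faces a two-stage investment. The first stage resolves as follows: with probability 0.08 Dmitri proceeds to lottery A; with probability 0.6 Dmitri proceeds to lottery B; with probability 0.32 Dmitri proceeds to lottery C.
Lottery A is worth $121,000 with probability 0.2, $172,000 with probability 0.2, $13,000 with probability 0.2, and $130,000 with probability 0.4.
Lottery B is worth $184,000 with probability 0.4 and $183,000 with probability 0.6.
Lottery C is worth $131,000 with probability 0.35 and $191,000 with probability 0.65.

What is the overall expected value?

EV(A) = 0.2 × 121000 + 0.2 × 172000 + 0.2 × 13000 + 0.4 × 130000 = 24200 + 34400 + 2600 + 52000 = 113200
EV(B) = 0.4 × 184000 + 0.6 × 183000 = 73600 + 109800 = 183400
EV(C) = 0.35 × 131000 + 0.65 × 191000 = 45850 + 124150 = 170000
Overall = 0.08 × 113200 + 0.6 × 183400 + 0.32 × 170000 = 9056 + 110040 + 54400 = 173496

$173,496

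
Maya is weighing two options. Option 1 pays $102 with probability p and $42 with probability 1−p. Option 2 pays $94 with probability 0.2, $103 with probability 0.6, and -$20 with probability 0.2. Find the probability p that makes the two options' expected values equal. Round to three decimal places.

p = 0.577

EV(Option 2) = 0.2 × 94 + 0.6 × 103 + 0.2 × (-20) = 18.8 + 61.8 − 4 = 76.6
p·102 + (1−p)·42 = 76.6
60p + 42 = 76.6
p = (76.6 − 42) / 60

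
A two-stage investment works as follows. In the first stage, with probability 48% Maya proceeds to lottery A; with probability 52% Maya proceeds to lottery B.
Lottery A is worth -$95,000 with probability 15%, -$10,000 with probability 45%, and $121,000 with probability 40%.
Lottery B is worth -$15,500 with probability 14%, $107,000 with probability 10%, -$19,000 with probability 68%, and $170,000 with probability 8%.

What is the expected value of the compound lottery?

EV(A) = 0.15 × (-95000) + 0.45 × (-10000) + 0.4 × 121000 = -14250 − 4500 + 48400 = 29650
EV(B) = 0.14 × (-15500) + 0.1 × 107000 + 0.68 × (-19000) + 0.08 × 170000 = -2170 + 10700 − 12920 + 13600 = 9210
Overall = 0.48 × 29650 + 0.52 × 9210 = 14232 + 4789.2 = 19021.2

$19,021.20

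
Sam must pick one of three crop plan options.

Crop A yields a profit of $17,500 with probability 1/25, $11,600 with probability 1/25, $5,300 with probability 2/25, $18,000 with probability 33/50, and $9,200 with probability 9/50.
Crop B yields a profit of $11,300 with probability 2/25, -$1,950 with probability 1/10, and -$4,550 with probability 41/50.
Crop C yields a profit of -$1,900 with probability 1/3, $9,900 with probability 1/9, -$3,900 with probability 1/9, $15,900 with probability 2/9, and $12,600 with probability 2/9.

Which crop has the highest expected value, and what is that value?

Crop A ($15,124)

Crop A = 1/25 × 17500 + 1/25 × 11600 + 2/25 × 5300 + 33/50 × 18000 + 9/50 × 9200 = 700 + 464 + 424 + 11880 + 1656 = 15124
Crop B = 2/25 × 11300 + 1/10 × (-1950) + 41/50 × (-4550) = 904 − 195 − 3731 = -3022
Crop C = 1/3 × (-1900) + 1/9 × 9900 + 1/9 × (-3900) + 2/9 × 15900 + 2/9 × 12600 = -633.3333 + 1100 − 433.3333 + 3533.3333 + 2800 = 6366.6667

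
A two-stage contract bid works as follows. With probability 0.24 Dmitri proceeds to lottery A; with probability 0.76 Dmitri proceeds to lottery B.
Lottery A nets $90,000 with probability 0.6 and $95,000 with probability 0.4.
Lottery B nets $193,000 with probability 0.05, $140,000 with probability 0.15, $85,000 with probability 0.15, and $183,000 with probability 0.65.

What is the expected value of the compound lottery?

$145,466

EV(A) = 0.6 × 90000 + 0.4 × 95000 = 54000 + 38000 = 92000
EV(B) = 0.05 × 193000 + 0.15 × 140000 + 0.15 × 85000 + 0.65 × 183000 = 9650 + 21000 + 12750 + 118950 = 162350
Overall = 0.24 × 92000 + 0.76 × 162350 = 22080 + 123386 = 145466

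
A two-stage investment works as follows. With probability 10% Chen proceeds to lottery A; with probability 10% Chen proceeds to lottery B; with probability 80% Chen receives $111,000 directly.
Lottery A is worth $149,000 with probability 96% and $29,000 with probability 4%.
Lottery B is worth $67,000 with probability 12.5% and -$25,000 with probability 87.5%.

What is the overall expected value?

$101,870

EV(A) = 0.96 × 149000 + 0.04 × 29000 = 143040 + 1160 = 144200
EV(B) = 0.125 × 67000 + 0.875 × (-25000) = 8375 − 21875 = -13500
Branch C: 111000 (certain)
Overall = 0.1 × 144200 + 0.1 × (-13500) + 0.8 × 111000 = 14420 − 1350 + 88800 = 101870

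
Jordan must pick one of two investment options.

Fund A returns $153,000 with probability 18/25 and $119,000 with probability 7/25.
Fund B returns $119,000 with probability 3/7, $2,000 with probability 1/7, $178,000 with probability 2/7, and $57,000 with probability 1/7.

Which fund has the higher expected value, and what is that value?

Fund A ($143,480)

Fund A = 18/25 × 153000 + 7/25 × 119000 = 110160 + 33320 = 143480
Fund B = 3/7 × 119000 + 1/7 × 2000 + 2/7 × 178000 + 1/7 × 57000 = 51000 + 285.7143 + 50857.1429 + 8142.8571 = 110285.7143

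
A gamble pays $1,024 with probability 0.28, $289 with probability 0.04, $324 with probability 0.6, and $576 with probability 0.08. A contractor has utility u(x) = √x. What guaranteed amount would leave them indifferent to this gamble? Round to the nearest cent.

$499.97

E[u] = 0.28·√1024 + 0.04·√289 + 0.6·√324 + 0.08·√576 = 0.28·32 + 0.04·17 + 0.6·18 + 0.08·24 = 22.36
CE = (22.36)² = 499.9696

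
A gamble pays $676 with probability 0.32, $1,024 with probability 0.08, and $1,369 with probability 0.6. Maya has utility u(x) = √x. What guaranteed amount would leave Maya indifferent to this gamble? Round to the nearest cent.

$1,094.29

E[u] = 0.32·√676 + 0.08·√1024 + 0.6·√1369 = 0.32·26 + 0.08·32 + 0.6·37 = 33.08
CE = (33.08)² = 1094.2864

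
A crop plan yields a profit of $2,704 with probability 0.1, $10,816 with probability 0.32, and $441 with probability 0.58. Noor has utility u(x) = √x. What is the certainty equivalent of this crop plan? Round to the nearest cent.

E[u] = 0.1·√2704 + 0.32·√10816 + 0.58·√441 = 0.1·52 + 0.32·104 + 0.58·21 = 50.66
CE = (50.66)² = 2566.4356

$2,566.44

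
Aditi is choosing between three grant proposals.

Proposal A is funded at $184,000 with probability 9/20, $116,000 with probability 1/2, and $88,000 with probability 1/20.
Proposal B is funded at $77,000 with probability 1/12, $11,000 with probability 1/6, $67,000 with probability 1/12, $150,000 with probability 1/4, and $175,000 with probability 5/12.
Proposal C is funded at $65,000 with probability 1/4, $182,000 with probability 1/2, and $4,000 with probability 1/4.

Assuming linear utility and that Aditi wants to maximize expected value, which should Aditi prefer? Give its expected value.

Proposal A ($145,200)

Proposal A = 9/20 × 184000 + 1/2 × 116000 + 1/20 × 88000 = 82800 + 58000 + 4400 = 145200
Proposal B = 1/12 × 77000 + 1/6 × 11000 + 1/12 × 67000 + 1/4 × 150000 + 5/12 × 175000 = 6416.6667 + 1833.3333 + 5583.3333 + 37500 + 72916.6667 = 124250
Proposal C = 1/4 × 65000 + 1/2 × 182000 + 1/4 × 4000 = 16250 + 91000 + 1000 = 108250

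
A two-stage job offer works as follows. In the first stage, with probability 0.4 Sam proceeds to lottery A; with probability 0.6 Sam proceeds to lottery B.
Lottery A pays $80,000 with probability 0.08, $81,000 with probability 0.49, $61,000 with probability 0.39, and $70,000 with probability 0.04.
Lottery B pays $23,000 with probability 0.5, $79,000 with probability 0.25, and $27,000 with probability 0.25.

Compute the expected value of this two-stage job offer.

$51,872

EV(A) = 0.08 × 80000 + 0.49 × 81000 + 0.39 × 61000 + 0.04 × 70000 = 6400 + 39690 + 23790 + 2800 = 72680
EV(B) = 0.5 × 23000 + 0.25 × 79000 + 0.25 × 27000 = 11500 + 19750 + 6750 = 38000
Overall = 0.4 × 72680 + 0.6 × 38000 = 29072 + 22800 = 51872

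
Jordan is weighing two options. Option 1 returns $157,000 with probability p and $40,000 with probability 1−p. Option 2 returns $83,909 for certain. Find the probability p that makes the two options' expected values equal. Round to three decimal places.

p·157000 + (1−p)·40000 = 83909
117000p + 40000 = 83909
p = (83909 − 40000) / 117000

p = 0.375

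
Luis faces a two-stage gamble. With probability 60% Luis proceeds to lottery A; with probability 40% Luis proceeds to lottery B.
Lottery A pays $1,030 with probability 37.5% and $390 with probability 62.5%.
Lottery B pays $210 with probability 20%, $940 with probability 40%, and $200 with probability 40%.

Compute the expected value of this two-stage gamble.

$577.20

EV(A) = 0.375 × 1030 + 0.625 × 390 = 386.25 + 243.75 = 630
EV(B) = 0.2 × 210 + 0.4 × 940 + 0.4 × 200 = 42 + 376 + 80 = 498
Overall = 0.6 × 630 + 0.4 × 498 = 378 + 199.2 = 577.2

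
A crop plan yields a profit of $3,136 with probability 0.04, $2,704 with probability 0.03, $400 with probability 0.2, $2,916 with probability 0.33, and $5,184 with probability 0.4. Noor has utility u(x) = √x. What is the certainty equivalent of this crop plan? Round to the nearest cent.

$2,961.54

E[u] = 0.04·√3136 + 0.03·√2704 + 0.2·√400 + 0.33·√2916 + 0.4·√5184 = 0.04·56 + 0.03·52 + 0.2·20 + 0.33·54 + 0.4·72 = 54.42
CE = (54.42)² = 2961.5364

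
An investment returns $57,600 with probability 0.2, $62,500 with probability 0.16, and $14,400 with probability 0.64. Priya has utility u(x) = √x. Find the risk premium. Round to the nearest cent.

E[u] = 0.2·√57600 + 0.16·√62500 + 0.64·√14400 = 0.2·240 + 0.16·250 + 0.64·120 = 164.8
CE = (164.8)² = 27159.04
Risk premium = EV − CE = 30736 − 27159.04 = 3576.96

$3,576.96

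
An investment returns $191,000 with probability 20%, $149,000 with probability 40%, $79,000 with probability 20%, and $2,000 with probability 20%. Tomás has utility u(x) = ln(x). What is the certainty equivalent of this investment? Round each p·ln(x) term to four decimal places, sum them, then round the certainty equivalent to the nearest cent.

$58,238.39

E[u] = 0.2·ln(191000) + 0.4·ln(149000) + 0.2·ln(79000) + 0.2·ln(2000) = 2.4320 + 4.7647 + 2.2554 + 1.5202 = 10.9723
CE = e^10.9723 ≈ 58238.39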